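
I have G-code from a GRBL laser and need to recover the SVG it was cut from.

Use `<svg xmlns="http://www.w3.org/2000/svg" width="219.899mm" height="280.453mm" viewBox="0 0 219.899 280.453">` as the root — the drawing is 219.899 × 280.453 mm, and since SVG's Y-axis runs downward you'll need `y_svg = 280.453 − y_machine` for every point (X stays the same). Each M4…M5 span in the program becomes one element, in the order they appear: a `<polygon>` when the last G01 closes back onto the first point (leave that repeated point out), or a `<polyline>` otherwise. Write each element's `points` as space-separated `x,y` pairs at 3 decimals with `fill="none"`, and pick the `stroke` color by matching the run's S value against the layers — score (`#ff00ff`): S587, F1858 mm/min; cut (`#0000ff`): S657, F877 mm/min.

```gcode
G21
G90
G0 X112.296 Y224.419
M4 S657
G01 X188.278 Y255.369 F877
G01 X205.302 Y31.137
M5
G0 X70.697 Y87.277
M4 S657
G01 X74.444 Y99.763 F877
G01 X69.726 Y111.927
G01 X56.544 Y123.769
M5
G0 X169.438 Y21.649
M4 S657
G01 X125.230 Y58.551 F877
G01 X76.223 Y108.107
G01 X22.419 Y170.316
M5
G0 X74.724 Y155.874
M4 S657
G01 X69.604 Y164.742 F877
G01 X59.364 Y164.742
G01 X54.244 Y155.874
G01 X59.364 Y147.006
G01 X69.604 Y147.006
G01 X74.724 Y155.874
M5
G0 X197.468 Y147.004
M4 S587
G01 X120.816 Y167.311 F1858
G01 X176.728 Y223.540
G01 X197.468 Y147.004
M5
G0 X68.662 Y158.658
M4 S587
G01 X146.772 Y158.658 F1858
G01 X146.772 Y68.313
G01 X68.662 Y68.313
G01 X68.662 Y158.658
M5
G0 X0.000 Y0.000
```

y_svg = 280.453 − y_m.

[1] S657→`#0000ff` (cut); open run; points: 112.296,56.034 188.278,25.084 205.302,249.316

[2] S657→`#0000ff` (cut); open run; points: 70.697,193.176 74.444,180.690 69.726,168.526 56.544,156.684

[3] S657→`#0000ff` (cut); open run; points: 169.438,258.804 125.230,221.902 76.223,172.346 22.419,110.137

[4] S657→`#0000ff` (cut); closed run; points: 74.724,124.579 69.604,115.711 59.364,115.711 54.244,124.579 59.364,133.447 69.604,133.447

[5] S587→`#ff00ff` (score); closed run; points: 197.468,133.449 120.816,113.142 176.728,56.913

[6] S587→`#ff00ff` (score); closed run; points: 68.662,121.795 146.772,121.795 146.772,212.140 68.662,212.140

<svg xmlns="http://www.w3.org/2000/svg" width="219.899mm" height="280.453mm" viewBox="0 0 219.899 280.453">
  <polyline points="112.296,56.034 188.278,25.084 205.302,249.316" fill="none" stroke="#0000ff"/>
  <polyline points="70.697,193.176 74.444,180.690 69.726,168.526 56.544,156.684" fill="none" stroke="#0000ff"/>
  <polyline points="169.438,258.804 125.230,221.902 76.223,172.346 22.419,110.137" fill="none" stroke="#0000ff"/>
  <polygon points="74.724,124.579 69.604,115.711 59.364,115.711 54.244,124.579 59.364,133.447 69.604,133.447" fill="none" stroke="#0000ff"/>
  <polygon points="197.468,133.449 120.816,113.142 176.728,56.913" fill="none" stroke="#ff00ff"/>
  <polygon points="68.662,121.795 146.772,121.795 146.772,212.140 68.662,212.140" fill="none" stroke="#ff00ff"/>
</svg>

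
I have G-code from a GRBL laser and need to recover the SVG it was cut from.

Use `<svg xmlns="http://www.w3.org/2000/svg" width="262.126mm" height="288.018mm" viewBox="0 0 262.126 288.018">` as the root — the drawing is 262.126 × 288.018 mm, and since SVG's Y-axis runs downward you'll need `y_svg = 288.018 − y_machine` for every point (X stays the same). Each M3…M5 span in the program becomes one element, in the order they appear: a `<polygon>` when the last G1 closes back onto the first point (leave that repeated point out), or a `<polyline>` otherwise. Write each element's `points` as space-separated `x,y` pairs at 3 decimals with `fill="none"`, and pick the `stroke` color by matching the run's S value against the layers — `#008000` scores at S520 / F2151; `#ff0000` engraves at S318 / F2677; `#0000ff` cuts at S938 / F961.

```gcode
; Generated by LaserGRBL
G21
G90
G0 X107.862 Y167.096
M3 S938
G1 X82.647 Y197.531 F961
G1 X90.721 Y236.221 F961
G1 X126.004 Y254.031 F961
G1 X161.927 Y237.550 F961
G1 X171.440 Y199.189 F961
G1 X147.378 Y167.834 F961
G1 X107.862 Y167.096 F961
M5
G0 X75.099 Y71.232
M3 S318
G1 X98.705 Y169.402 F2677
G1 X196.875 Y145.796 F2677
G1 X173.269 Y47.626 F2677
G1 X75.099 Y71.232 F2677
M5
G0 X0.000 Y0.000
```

y_svg = 288.018 − y_m.

[1] S938→`#0000ff` (cut); closed run; points: 107.862,120.922 82.647,90.487 90.721,51.797 126.004,33.987 161.927,50.468 171.440,88.829 147.378,120.184

[2] S318→`#ff0000` (engrave); closed run; points: 75.099,216.786 98.705,118.616 196.875,142.222 173.269,240.392

<svg xmlns="http://www.w3.org/2000/svg" width="262.126mm" height="288.018mm" viewBox="0 0 262.126 288.018">
  <polygon points="107.862,120.922 82.647,90.487 90.721,51.797 126.004,33.987 161.927,50.468 171.440,88.829 147.378,120.184" fill="none" stroke="#0000ff"/>
  <polygon points="75.099,216.786 98.705,118.616 196.875,142.222 173.269,240.392" fill="none" stroke="#ff0000"/>
</svg>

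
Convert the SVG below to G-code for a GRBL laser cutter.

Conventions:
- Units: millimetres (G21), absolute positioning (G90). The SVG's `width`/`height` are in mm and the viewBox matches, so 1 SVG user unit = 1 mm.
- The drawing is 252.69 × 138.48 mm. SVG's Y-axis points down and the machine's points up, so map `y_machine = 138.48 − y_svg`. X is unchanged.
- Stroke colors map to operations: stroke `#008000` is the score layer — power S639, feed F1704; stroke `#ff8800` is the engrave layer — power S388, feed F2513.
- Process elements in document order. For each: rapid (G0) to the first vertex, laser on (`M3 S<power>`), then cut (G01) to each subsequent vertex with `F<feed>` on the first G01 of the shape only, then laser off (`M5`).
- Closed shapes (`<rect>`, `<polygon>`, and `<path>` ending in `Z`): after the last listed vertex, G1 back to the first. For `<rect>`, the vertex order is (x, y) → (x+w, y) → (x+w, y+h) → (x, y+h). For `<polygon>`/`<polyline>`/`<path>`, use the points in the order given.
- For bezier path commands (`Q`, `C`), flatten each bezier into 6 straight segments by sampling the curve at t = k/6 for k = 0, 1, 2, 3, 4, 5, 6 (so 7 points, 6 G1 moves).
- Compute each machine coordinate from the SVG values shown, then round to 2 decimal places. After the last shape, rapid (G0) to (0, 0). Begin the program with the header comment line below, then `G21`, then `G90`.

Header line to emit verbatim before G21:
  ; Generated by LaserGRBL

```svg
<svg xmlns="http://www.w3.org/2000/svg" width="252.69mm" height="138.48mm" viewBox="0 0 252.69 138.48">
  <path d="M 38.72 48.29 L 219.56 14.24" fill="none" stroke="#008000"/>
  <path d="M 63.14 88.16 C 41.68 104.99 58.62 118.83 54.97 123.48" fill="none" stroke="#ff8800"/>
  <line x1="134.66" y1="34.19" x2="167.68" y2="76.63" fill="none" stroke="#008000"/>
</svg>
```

viewBox `0 0 252.69 138.48` with mm width/height → 1 unit = 1 mm. Flip: y_m = 138.48 − y_svg.

**Shape 1** — `<path>` line segment, stroke `#008000` → score (S639, F1704). Machine vertices: (38.72,90.19) → (219.56,124.24). Open path.

**Shape 2** — `<path>` cubic bezier, stroke `#ff8800` → engrave (S388, F2513). Control points (SVG): P0=(63.14,88.16), P1=(41.68,104.99), P2=(58.62,118.83), P3=(54.97,123.48); sampled at t=k/6. Machine vertices: (63.14,50.32) → (55.34,42.18) → (52.30,34.72) → (52.38,28.09) → (53.94,22.48) → (55.35,18.06) → (54.97,15.00). Open path.

**Shape 3** — `<line>` line segment, stroke `#008000` → score (S639, F1704). Machine vertices: (134.66,104.29) → (167.68,61.85). Open path.

; Generated by LaserGRBL
G21
G90
G0 X38.72 Y90.19
M3 S639
G01 X219.56 Y124.24 F1704
M5
G0 X63.14 Y50.32
M3 S388
G01 X55.34 Y42.18 F2513
G01 X52.30 Y34.72
G01 X52.38 Y28.09
G01 X53.94 Y22.48
G01 X55.35 Y18.06
G01 X54.97 Y15.00
M5
G0 X134.66 Y104.29
M3 S639
G01 X167.68 Y61.85 F1704
M5
G0 X0.00 Y0.00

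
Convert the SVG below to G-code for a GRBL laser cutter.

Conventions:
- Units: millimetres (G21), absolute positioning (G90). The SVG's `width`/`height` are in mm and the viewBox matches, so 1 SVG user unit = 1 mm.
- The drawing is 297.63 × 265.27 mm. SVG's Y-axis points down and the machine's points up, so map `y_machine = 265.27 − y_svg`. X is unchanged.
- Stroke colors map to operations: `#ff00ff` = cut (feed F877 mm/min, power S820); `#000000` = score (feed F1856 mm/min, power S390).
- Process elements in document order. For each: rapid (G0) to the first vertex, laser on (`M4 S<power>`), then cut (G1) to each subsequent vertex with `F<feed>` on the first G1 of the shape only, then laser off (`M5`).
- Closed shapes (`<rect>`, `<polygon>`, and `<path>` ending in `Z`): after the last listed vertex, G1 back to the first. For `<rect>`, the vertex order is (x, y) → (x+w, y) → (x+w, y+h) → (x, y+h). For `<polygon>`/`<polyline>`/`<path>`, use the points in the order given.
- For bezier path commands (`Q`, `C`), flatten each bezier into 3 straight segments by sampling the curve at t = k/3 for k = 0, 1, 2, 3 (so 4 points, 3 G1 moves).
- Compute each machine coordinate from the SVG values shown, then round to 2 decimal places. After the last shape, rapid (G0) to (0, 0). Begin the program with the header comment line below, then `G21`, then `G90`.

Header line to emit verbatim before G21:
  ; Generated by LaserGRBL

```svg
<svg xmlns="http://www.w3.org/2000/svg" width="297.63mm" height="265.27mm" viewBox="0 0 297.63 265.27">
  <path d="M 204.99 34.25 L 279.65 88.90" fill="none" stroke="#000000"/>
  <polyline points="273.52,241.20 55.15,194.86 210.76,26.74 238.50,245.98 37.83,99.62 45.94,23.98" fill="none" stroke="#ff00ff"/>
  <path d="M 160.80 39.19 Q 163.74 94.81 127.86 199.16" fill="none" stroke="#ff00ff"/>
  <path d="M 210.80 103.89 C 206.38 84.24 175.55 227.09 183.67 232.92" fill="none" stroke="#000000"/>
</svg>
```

; Generated by LaserGRBL
G21
G90
G0 X204.99 Y231.02
M4 S390
G1 X279.65 Y176.37 F1856
M5
G0 X273.52 Y24.07
M4 S820
G1 X55.15 Y70.41 F877
G1 X210.76 Y238.53
G1 X238.50 Y19.29
G1 X37.83 Y165.65
G1 X45.94 Y241.29
M5
G0 X160.80 Y226.08
M4 S820
G1 X158.45 Y183.59 F877
G1 X147.47 Y130.26
G1 X127.86 Y66.11
M5
G0 X210.80 Y161.38
M4 S390
G1 X200.00 Y137.96 F1856
G1 X186.11 Y72.76
G1 X183.67 Y32.35
M5
G0 X0.00 Y0.00

viewBox `0 0 297.63 265.27` with mm width/height → 1 unit = 1 mm. Flip: y_m = 265.27 − y_svg.

**Shape 1** — `<path>` line segment, stroke `#000000` → score (S390, F1856). Machine vertices: (204.99,231.02) → (279.65,176.37). Open path.

**Shape 2** — `<polyline>` open polyline, stroke `#ff00ff` → cut (S820, F877). Machine vertices: (273.52,24.07) → (55.15,70.41) → (210.76,238.53) → (238.50,19.29) → (37.83,165.65) → (45.94,241.29). Open path.

**Shape 3** — `<path>` quadratic bezier, stroke `#ff00ff` → cut (S820, F877). Control points (SVG): P0=(160.80,39.19), P1=(163.74,94.81), P2=(127.86,199.16); sampled at t=k/3. Machine vertices: (160.80,226.08) → (158.45,183.59) → (147.47,130.26) → (127.86,66.11). Open path.

**Shape 4** — `<path>` cubic bezier, stroke `#000000` → score (S390, F1856). Control points (SVG): P0=(210.80,103.89), P1=(206.38,84.24), P2=(175.55,227.09), P3=(183.67,232.92); sampled at t=k/3. Machine vertices: (210.80,161.38) → (200.00,137.96) → (186.11,72.76) → (183.67,32.35). Open path.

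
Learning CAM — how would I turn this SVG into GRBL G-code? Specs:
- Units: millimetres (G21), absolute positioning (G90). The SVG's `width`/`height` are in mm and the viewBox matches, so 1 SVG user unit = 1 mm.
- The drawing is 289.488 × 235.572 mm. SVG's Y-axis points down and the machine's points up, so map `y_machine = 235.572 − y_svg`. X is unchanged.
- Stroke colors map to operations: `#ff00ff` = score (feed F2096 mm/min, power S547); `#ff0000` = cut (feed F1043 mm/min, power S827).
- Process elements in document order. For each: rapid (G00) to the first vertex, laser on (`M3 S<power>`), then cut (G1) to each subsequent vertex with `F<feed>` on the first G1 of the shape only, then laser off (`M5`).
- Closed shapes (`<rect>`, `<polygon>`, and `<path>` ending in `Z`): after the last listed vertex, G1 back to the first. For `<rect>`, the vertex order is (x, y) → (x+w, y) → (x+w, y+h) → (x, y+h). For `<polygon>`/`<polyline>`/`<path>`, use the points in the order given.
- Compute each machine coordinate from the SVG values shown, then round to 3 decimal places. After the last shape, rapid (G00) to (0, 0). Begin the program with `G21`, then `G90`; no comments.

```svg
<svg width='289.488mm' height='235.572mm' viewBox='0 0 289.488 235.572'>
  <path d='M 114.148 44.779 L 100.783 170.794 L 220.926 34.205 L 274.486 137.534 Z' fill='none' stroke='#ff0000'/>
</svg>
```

Since the viewBox matches the mm dimensions, user units are millimetres directly. The only transform is the Y-flip y_m = 235.572 − y_svg.

Shape 1 is a closed polygon drawn with `<path>`. Its stroke #ff0000 means cut at S827, F1043. After flipping Y the toolpath is (114.148,190.793) → (100.783,64.778) → (220.926,201.367) → (274.486,98.038) → (114.148,190.793), returning to the start.

G21
G90
G00 X114.148 Y190.793
M3 S827
G1 X100.783 Y64.778 F1043
G1 X220.926 Y201.367
G1 X274.486 Y98.038
G1 X114.148 Y190.793
M5
G00 X0.000 Y0.000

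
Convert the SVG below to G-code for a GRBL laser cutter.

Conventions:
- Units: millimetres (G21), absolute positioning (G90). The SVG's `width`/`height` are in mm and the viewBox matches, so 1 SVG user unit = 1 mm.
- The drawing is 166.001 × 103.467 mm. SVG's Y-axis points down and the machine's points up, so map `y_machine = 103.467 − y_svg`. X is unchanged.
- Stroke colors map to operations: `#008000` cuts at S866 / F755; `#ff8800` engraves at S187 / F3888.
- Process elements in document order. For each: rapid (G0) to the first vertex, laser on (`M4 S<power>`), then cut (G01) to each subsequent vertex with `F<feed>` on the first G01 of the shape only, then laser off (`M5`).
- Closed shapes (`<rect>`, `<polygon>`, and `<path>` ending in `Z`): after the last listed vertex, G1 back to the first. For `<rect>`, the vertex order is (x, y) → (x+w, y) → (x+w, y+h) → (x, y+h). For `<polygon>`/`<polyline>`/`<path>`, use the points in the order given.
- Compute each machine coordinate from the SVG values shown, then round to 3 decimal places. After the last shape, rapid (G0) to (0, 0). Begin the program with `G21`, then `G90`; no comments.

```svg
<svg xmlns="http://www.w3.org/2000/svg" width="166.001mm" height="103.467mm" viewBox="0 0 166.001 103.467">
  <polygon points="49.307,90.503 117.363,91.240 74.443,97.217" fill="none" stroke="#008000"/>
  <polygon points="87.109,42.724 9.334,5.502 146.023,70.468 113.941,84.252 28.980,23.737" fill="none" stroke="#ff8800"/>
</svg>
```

viewBox `0 0 166.001 103.467` with mm width/height → 1 unit = 1 mm. Flip: y_m = 103.467 − y_svg.

**Shape 1** — `<polygon>` closed polygon, stroke `#008000` → cut (S866, F755). Machine vertices: (49.307,12.964) → (117.363,12.227) → (74.443,6.250) → (49.307,12.964). Closed: final G1 returns to the first vertex.

**Shape 2** — `<polygon>` closed polygon, stroke `#ff8800` → engrave (S187, F3888). Machine vertices: (87.109,60.743) → (9.334,97.965) → (146.023,32.999) → (113.941,19.215) → (28.980,79.730) → (87.109,60.743). Closed: final G1 returns to the first vertex.

G21
G90
G0 X49.307 Y12.964
M4 S866
G01 X117.363 Y12.227 F755
G01 X74.443 Y6.250
G01 X49.307 Y12.964
M5
G0 X87.109 Y60.743
M4 S187
G01 X9.334 Y97.965 F3888
G01 X146.023 Y32.999
G01 X113.941 Y19.215
G01 X28.980 Y79.730
G01 X87.109 Y60.743
M5
G0 X0.000 Y0.000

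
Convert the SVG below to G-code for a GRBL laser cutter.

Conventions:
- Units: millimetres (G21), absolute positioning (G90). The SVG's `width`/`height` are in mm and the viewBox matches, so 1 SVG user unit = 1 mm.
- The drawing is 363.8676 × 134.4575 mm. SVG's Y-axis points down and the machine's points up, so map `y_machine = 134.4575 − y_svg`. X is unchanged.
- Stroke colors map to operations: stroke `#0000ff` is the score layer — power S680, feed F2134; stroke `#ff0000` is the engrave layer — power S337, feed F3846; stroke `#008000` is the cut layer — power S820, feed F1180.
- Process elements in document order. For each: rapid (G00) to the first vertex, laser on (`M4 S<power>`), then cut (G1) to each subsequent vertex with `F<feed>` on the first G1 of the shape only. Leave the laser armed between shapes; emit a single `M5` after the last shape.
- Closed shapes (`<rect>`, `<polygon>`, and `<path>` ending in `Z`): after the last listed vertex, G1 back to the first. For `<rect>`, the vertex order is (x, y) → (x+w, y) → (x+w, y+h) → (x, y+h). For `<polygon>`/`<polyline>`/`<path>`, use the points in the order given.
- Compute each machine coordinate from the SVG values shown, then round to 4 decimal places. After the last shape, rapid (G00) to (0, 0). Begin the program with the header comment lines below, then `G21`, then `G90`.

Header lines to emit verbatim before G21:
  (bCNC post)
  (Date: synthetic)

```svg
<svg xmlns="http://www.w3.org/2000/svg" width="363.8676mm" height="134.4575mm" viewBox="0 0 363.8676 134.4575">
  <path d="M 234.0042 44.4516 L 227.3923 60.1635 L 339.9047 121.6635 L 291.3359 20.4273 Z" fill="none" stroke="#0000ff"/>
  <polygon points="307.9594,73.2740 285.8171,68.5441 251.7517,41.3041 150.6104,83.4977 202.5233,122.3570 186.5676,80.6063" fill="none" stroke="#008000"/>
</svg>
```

(bCNC post)
(Date: synthetic)
G21
G90
G00 X234.0042 Y90.0059
M4 S680
G1 X227.3923 Y74.2940 F2134
G1 X339.9047 Y12.7940
G1 X291.3359 Y114.0302
G1 X234.0042 Y90.0059
G00 X307.9594 Y61.1835
M4 S820
G1 X285.8171 Y65.9134 F1180
G1 X251.7517 Y93.1534
G1 X150.6104 Y50.9598
G1 X202.5233 Y12.1005
G1 X186.5676 Y53.8512
G1 X307.9594 Y61.1835
M5
G00 X0.0000 Y0.0000

Since the viewBox matches the mm dimensions, user units are millimetres directly. The only transform is the Y-flip y_m = 134.4575 − y_svg.

Shape 1 is a closed polygon drawn with `<path>`. Its stroke #0000ff means score at S680, F2134. After flipping Y the toolpath is (234.0042,90.0059) → (227.3923,74.2940) → (339.9047,12.7940) → (291.3359,114.0302) → (234.0042,90.0059), returning to the start.

Shape 2 is a closed polygon drawn with `<polygon>`. Its stroke #008000 means cut at S820, F1180. After flipping Y the toolpath is (307.9594,61.1835) → (285.8171,65.9134) → (251.7517,93.1534) → (150.6104,50.9598) → (202.5233,12.1005) → (186.5676,53.8512) → (307.9594,61.1835), returning to the start.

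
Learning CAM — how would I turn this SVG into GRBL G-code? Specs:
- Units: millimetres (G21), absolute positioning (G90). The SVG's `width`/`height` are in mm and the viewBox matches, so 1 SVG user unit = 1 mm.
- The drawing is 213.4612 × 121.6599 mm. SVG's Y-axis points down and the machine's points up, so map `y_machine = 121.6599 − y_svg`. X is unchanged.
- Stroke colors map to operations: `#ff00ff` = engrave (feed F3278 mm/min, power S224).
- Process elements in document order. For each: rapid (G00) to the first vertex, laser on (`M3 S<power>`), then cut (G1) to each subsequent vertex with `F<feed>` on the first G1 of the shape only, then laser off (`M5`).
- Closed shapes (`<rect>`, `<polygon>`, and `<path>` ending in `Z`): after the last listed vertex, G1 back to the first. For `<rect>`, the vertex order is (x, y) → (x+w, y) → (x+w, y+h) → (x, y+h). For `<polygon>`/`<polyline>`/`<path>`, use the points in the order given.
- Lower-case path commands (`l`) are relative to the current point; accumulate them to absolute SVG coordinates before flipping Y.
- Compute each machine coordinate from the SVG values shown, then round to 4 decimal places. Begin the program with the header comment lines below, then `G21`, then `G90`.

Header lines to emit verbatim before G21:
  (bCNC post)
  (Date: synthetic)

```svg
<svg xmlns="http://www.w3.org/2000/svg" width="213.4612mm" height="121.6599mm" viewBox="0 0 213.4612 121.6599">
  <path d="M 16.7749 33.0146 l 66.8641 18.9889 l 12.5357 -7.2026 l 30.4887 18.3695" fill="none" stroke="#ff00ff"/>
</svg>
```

(bCNC post)
(Date: synthetic)
G21
G90
G00 X16.7749 Y88.6453
M3 S224
G1 X83.6390 Y69.6564 F3278
G1 X96.1747 Y76.8590
G1 X126.6634 Y58.4895
M5

Since the viewBox matches the mm dimensions, user units are millimetres directly. The only transform is the Y-flip y_m = 121.6599 − y_svg.

Shape 1 is a open polyline drawn with `<path>`. Its stroke #ff00ff means engrave at S224, F3278. After flipping Y the toolpath is (16.7749,88.6453) → (83.6390,69.6564) → (96.1747,76.8590) → (126.6634,58.4895).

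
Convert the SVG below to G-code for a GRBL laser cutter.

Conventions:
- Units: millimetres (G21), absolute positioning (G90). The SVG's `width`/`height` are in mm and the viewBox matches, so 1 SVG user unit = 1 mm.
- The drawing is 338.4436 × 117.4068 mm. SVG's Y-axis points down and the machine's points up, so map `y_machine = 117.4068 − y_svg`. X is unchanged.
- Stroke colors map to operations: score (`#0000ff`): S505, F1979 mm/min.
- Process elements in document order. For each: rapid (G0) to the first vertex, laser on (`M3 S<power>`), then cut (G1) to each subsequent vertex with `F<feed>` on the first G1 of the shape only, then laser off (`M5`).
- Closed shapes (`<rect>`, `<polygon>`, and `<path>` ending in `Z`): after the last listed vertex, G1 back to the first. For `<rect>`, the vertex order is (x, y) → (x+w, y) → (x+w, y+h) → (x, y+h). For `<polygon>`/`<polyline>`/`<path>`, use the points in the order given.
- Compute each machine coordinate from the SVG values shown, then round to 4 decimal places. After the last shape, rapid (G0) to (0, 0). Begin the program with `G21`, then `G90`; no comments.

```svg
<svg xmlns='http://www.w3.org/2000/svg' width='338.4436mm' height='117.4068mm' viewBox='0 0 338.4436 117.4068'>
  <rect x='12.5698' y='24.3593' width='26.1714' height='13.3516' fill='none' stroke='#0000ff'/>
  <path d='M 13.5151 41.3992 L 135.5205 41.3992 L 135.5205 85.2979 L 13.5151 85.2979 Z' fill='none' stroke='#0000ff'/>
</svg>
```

viewBox `0 0 338.4436 117.4068` with mm width/height → 1 unit = 1 mm. Flip: y_m = 117.4068 − y_svg.

**Shape 1** — `<rect>` rectangle, stroke `#0000ff` → score (S505, F1979). Machine vertices: (12.5698,93.0475) → (38.7412,93.0475) → (38.7412,79.6959) → (12.5698,79.6959) → (12.5698,93.0475). Closed: final G1 returns to the first vertex.

**Shape 2** — `<path>` rectangle, stroke `#0000ff` → score (S505, F1979). Machine vertices: (13.5151,76.0076) → (135.5205,76.0076) → (135.5205,32.1089) → (13.5151,32.1089) → (13.5151,76.0076). Closed: final G1 returns to the first vertex.

G21
G90
G0 X12.5698 Y93.0475
M3 S505
G1 X38.7412 Y93.0475 F1979
G1 X38.7412 Y79.6959
G1 X12.5698 Y79.6959
G1 X12.5698 Y93.0475
M5
G0 X13.5151 Y76.0076
M3 S505
G1 X135.5205 Y76.0076 F1979
G1 X135.5205 Y32.1089
G1 X13.5151 Y32.1089
G1 X13.5151 Y76.0076
M5
G0 X0.0000 Y0.0000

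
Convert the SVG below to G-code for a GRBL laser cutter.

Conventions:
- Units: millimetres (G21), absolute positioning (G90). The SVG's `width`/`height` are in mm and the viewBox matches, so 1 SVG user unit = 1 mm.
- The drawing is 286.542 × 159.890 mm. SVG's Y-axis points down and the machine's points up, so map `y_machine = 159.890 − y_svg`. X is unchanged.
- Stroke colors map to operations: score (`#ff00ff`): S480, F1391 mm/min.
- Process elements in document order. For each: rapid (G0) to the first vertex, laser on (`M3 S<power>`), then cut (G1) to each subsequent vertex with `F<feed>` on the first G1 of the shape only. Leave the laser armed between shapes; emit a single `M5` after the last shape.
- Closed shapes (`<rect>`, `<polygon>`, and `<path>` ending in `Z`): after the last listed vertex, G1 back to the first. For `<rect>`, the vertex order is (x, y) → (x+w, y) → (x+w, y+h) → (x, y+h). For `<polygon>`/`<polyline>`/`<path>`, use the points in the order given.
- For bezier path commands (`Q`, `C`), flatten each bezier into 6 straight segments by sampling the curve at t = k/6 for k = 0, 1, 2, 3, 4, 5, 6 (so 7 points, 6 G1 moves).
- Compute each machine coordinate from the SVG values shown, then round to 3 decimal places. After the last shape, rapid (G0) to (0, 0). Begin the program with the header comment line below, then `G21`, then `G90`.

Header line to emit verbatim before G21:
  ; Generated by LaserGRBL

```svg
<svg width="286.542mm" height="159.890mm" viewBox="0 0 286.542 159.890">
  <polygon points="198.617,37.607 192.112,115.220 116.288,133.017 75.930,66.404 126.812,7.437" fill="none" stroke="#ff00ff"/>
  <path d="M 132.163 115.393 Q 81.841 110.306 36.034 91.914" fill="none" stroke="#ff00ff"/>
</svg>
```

viewBox `0 0 286.542 159.890` with mm width/height → 1 unit = 1 mm. Flip: y_m = 159.890 − y_svg.

**Shape 1** — `<polygon>` regular polygon, stroke `#ff00ff` → score (S480, F1391). Machine vertices: (198.617,122.283) → (192.112,44.670) → (116.288,26.873) → (75.930,93.486) → (126.812,152.453) → (198.617,122.283). Closed: final G1 returns to the first vertex.

**Shape 2** — `<path>` quadratic bezier, stroke `#ff00ff` → score (S480, F1391). Control points (SVG): P0=(132.163,115.393), P1=(81.841,110.306), P2=(36.034,91.914); sampled at t=k/6. Machine vertices: (132.163,44.497) → (115.514,46.562) → (99.117,49.367) → (82.970,52.910) → (67.074,57.193) → (51.428,62.215) → (36.034,67.976). Open path.

; Generated by LaserGRBL
G21
G90
G0 X198.617 Y122.283
M3 S480
G1 X192.112 Y44.670 F1391
G1 X116.288 Y26.873
G1 X75.930 Y93.486
G1 X126.812 Y152.453
G1 X198.617 Y122.283
G0 X132.163 Y44.497
M3 S480
G1 X115.514 Y46.562 F1391
G1 X99.117 Y49.367
G1 X82.970 Y52.910
G1 X67.074 Y57.193
G1 X51.428 Y62.215
G1 X36.034 Y67.976
M5
G0 X0.000 Y0.000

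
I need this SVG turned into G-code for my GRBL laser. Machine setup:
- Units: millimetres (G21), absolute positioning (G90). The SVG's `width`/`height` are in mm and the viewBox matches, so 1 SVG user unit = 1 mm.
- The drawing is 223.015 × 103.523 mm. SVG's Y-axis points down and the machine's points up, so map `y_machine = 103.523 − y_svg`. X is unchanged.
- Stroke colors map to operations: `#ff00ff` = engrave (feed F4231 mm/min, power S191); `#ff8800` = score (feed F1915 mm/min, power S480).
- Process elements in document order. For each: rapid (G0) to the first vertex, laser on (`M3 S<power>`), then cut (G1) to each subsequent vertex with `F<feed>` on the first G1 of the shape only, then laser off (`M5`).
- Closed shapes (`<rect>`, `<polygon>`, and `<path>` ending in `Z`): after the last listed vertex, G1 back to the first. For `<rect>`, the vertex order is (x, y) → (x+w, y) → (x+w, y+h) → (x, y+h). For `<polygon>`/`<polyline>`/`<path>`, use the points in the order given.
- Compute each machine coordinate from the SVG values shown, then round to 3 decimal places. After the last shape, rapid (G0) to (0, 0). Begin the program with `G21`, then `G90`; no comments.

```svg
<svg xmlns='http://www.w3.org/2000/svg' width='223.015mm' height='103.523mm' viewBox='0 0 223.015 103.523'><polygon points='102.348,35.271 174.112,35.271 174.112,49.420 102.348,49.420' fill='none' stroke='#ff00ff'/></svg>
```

viewBox `0 0 223.015 103.523` with mm width/height → 1 unit = 1 mm. Flip: y_m = 103.523 − y_svg.

**Shape 1** — `<polygon>` rectangle, stroke `#ff00ff` → engrave (S191, F4231). Machine vertices: (102.348,68.252) → (174.112,68.252) → (174.112,54.103) → (102.348,54.103) → (102.348,68.252). Closed: final G1 returns to the first vertex.

G21
G90
G0 X102.348 Y68.252
M3 S191
G1 X174.112 Y68.252 F4231
G1 X174.112 Y54.103
G1 X102.348 Y54.103
G1 X102.348 Y68.252
M5
G0 X0.000 Y0.000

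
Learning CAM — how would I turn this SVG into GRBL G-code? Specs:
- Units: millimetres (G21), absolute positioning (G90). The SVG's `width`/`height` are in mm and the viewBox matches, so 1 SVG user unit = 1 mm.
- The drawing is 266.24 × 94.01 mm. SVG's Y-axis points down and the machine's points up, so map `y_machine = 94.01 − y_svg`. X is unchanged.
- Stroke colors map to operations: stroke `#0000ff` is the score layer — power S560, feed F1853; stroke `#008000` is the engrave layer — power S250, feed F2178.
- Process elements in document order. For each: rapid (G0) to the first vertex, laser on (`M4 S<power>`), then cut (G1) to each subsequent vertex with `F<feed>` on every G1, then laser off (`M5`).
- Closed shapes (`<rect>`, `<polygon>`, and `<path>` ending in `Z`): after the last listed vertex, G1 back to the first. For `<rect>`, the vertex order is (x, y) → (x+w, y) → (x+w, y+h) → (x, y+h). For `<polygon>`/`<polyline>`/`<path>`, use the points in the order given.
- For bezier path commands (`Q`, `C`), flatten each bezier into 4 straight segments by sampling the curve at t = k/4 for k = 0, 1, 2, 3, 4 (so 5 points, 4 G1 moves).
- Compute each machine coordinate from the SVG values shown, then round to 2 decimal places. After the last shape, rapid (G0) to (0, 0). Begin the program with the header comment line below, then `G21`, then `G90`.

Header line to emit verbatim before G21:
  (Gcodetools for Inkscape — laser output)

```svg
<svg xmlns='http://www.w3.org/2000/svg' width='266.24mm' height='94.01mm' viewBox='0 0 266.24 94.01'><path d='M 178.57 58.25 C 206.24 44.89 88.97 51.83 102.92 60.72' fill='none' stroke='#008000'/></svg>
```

1 u = 1 mm; y_m = 94.01 − y.

[1] `<path>` cubic bezier, #008000→engrave S250 F2178: (178.57,35.76) → (176.46,42.26) → (145.89,42.87) → (112.75,39.31) → (102.92,33.29)

(Gcodetools for Inkscape — laser output)
G21
G90
G0 X178.57 Y35.76
M4 S250
G1 X176.46 Y42.26 F2178
G1 X145.89 Y42.87 F2178
G1 X112.75 Y39.31 F2178
G1 X102.92 Y33.29 F2178
M5
G0 X0.00 Y0.00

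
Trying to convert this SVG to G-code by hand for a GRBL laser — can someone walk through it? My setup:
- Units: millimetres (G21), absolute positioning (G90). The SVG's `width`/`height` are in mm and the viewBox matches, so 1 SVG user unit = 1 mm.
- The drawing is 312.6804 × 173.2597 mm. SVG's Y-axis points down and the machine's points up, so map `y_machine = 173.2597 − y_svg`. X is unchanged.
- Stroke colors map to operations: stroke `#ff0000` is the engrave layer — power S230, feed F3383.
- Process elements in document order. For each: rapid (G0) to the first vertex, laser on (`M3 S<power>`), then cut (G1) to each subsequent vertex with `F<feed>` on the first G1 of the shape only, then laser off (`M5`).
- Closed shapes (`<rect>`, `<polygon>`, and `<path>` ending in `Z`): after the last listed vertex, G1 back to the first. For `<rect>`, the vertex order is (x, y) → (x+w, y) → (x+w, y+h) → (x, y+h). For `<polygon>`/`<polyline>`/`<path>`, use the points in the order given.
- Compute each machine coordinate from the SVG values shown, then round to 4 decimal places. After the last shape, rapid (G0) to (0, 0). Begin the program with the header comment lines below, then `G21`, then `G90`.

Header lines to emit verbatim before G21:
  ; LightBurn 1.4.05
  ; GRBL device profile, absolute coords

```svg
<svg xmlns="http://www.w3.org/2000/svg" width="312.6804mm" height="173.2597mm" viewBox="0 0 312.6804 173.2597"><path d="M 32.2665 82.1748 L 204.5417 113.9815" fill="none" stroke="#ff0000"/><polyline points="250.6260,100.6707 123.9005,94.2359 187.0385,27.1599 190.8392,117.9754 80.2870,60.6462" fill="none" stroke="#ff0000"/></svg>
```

; LightBurn 1.4.05
; GRBL device profile, absolute coords
G21
G90
G0 X32.2665 Y91.0849
M3 S230
G1 X204.5417 Y59.2782 F3383
M5
G0 X250.6260 Y72.5890
M3 S230
G1 X123.9005 Y79.0238 F3383
G1 X187.0385 Y146.0998
G1 X190.8392 Y55.2843
G1 X80.2870 Y112.6135
M5
G0 X0.0000 Y0.0000

1 u = 1 mm; y_m = 173.2597 − y.

[1] `<path>` line segment, #ff0000→engrave S230 F3383: (32.2665,91.0849) → (204.5417,59.2782)

[2] `<polyline>` open polyline, #ff0000→engrave S230 F3383: (250.6260,72.5890) → (123.9005,79.0238) → (187.0385,146.0998) → (190.8392,55.2843) → (80.2870,112.6135)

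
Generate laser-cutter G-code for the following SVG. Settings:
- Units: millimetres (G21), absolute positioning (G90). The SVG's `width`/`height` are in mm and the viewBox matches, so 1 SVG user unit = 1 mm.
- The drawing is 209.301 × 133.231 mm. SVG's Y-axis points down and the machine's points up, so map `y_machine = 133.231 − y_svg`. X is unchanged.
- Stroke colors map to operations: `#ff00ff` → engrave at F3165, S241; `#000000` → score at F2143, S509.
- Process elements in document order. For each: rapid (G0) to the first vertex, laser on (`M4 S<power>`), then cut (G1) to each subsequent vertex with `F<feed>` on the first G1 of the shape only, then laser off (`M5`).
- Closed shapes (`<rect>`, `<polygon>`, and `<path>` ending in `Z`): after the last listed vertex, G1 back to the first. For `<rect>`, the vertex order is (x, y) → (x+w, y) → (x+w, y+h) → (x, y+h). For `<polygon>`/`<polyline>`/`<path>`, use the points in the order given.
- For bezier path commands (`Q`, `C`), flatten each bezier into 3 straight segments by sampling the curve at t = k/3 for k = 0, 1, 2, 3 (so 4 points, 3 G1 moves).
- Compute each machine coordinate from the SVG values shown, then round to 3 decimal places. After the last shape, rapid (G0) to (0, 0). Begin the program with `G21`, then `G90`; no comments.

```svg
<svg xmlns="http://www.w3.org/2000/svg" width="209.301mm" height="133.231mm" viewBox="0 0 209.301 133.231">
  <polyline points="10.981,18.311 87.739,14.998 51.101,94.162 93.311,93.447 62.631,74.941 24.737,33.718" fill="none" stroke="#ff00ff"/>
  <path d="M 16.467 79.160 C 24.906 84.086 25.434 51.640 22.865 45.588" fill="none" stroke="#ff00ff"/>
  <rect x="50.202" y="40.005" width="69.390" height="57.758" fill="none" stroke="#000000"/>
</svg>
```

viewBox `0 0 209.301 133.231` with mm width/height → 1 unit = 1 mm. Flip: y_m = 133.231 − y_svg.

**Shape 1** — `<polyline>` open polyline, stroke `#ff00ff` → engrave (S241, F3165). Machine vertices: (10.981,114.920) → (87.739,118.233) → (51.101,39.069) → (93.311,39.784) → (62.631,58.290) → (24.737,99.513). Open path.

**Shape 2** — `<path>` cubic bezier, stroke `#ff00ff` → engrave (S241, F3165). Control points (SVG): P0=(16.467,79.160), P1=(24.906,84.086), P2=(25.434,51.640), P3=(22.865,45.588); sampled at t=k/3. Machine vertices: (16.467,54.071) → (22.447,59.241) → (24.223,75.155) → (22.865,87.643). Open path.

**Shape 3** — `<rect>` rectangle, stroke `#000000` → score (S509, F2143). Machine vertices: (50.202,93.226) → (119.592,93.226) → (119.592,35.468) → (50.202,35.468) → (50.202,93.226). Closed: final G1 returns to the first vertex.

G21
G90
G0 X10.981 Y114.920
M4 S241
G1 X87.739 Y118.233 F3165
G1 X51.101 Y39.069
G1 X93.311 Y39.784
G1 X62.631 Y58.290
G1 X24.737 Y99.513
M5
G0 X16.467 Y54.071
M4 S241
G1 X22.447 Y59.241 F3165
G1 X24.223 Y75.155
G1 X22.865 Y87.643
M5
G0 X50.202 Y93.226
M4 S509
G1 X119.592 Y93.226 F2143
G1 X119.592 Y35.468
G1 X50.202 Y35.468
G1 X50.202 Y93.226
M5
G0 X0.000 Y0.000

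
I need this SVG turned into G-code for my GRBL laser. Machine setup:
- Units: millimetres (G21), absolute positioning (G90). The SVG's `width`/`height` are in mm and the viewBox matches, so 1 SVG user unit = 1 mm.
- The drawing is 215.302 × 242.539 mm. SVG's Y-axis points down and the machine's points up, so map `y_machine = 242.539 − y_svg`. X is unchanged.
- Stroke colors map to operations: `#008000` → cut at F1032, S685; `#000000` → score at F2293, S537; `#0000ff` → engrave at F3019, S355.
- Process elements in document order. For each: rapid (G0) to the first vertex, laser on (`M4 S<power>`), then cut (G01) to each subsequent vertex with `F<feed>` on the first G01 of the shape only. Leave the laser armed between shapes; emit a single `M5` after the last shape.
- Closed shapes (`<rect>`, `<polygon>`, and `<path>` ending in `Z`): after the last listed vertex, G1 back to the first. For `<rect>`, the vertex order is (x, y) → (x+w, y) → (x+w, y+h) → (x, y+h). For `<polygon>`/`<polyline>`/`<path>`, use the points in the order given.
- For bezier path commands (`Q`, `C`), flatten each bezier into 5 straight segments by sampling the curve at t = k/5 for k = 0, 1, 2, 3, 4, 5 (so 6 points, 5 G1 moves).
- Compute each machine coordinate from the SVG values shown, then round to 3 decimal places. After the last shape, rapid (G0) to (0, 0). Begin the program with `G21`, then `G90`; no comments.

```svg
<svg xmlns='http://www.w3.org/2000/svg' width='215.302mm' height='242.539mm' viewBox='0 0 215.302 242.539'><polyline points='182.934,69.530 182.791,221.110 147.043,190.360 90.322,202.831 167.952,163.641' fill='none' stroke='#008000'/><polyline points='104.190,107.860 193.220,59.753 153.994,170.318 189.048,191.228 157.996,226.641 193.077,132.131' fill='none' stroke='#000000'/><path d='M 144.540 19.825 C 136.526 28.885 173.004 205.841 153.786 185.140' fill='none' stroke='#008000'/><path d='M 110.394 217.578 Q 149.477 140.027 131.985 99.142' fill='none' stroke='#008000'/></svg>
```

G21
G90
G0 X182.934 Y173.009
M4 S685
G01 X182.791 Y21.429 F1032
G01 X147.043 Y52.179
G01 X90.322 Y39.708
G01 X167.952 Y78.898
G0 X104.190 Y134.679
M4 S537
G01 X193.220 Y182.786 F2293
G01 X153.994 Y72.221
G01 X189.048 Y51.311
G01 X157.996 Y15.898
G01 X193.077 Y110.408
G0 X144.540 Y222.714
M4 S685
G01 X144.269 Y200.055 F1032
G01 X149.867 Y154.647
G01 X156.526 Y104.038
G01 X159.435 Y65.773
G01 X153.786 Y57.399
G0 X110.394 Y24.961
M4 S685
G01 X123.764 Y54.515 F1032
G01 X132.608 Y81.135
G01 X136.927 Y104.822
G01 X136.719 Y125.576
G01 X131.985 Y143.397
M5
G0 X0.000 Y0.000

1 u = 1 mm; y_m = 242.539 − y.

[1] `<polyline>` open polyline, #008000→cut S685 F1032: (182.934,173.009) → (182.791,21.429) → (147.043,52.179) → (90.322,39.708) → (167.952,78.898)

[2] `<polyline>` open polyline, #000000→score S537 F2293: (104.190,134.679) → (193.220,182.786) → (153.994,72.221) → (189.048,51.311) → (157.996,15.898) → (193.077,110.408)

[3] `<path>` cubic bezier, #008000→cut S685 F1032: (144.540,222.714) → (144.269,200.055) → (149.867,154.647) → (156.526,104.038) → (159.435,65.773) → (153.786,57.399)

[4] `<path>` quadratic bezier, #008000→cut S685 F1032: (110.394,24.961) → (123.764,54.515) → (132.608,81.135) → (136.927,104.822) → (136.719,125.576) → (131.985,143.397)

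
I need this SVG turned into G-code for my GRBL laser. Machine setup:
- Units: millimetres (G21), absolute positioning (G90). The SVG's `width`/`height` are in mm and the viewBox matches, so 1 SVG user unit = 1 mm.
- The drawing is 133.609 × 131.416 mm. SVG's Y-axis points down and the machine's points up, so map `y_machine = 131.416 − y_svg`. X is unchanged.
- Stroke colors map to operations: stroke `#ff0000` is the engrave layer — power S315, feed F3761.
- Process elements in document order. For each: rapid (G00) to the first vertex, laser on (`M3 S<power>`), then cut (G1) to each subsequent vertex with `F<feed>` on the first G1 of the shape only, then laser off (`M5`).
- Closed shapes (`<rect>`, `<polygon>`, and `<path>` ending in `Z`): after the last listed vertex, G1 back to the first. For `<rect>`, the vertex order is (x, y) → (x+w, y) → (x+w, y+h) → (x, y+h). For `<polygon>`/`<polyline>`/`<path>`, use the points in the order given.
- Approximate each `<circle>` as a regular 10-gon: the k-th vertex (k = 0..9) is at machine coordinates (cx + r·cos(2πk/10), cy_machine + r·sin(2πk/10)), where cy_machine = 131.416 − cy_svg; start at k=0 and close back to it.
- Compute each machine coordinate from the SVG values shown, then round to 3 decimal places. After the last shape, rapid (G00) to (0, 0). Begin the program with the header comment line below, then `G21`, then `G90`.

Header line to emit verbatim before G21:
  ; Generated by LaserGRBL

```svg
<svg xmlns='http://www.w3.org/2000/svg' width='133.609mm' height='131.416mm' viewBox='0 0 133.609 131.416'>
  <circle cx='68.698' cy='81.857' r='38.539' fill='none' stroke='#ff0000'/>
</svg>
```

1 u = 1 mm; y_m = 131.416 − y.

[1] `<circle>` circle, #ff0000→engrave S315 F3761: (107.237,49.559) → (99.877,72.212) → (80.607,86.212) → (56.789,86.212) → (37.519,72.212) → (30.159,49.559) → (37.519,26.906) → (56.789,12.906) → (80.607,12.906) → (99.877,26.906) → (107.237,49.559) (closed)

; Generated by LaserGRBL
G21
G90
G00 X107.237 Y49.559
M3 S315
G1 X99.877 Y72.212 F3761
G1 X80.607 Y86.212
G1 X56.789 Y86.212
G1 X37.519 Y72.212
G1 X30.159 Y49.559
G1 X37.519 Y26.906
G1 X56.789 Y12.906
G1 X80.607 Y12.906
G1 X99.877 Y26.906
G1 X107.237 Y49.559
M5
G00 X0.000 Y0.000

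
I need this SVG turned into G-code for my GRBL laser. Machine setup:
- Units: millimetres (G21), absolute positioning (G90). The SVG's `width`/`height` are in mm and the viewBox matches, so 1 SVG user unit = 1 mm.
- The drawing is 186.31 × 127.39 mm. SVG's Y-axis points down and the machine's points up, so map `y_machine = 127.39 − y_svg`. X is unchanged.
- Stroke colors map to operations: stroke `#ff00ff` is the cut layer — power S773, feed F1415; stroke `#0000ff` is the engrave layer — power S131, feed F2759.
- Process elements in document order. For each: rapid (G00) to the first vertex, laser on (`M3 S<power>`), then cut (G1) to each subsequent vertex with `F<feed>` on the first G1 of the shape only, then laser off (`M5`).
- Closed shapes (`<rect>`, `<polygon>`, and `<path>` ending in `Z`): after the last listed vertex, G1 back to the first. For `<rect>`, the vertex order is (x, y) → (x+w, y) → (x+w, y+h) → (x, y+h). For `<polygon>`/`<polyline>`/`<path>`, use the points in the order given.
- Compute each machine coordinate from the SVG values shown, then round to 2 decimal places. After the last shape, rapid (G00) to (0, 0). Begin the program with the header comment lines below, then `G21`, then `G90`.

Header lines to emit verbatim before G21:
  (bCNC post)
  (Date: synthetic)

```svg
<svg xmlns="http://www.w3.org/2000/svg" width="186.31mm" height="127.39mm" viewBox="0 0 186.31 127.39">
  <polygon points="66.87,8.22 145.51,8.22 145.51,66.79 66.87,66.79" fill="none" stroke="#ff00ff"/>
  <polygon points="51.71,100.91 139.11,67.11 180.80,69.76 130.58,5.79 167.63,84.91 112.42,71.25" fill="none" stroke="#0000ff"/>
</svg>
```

viewBox `0 0 186.31 127.39` with mm width/height → 1 unit = 1 mm. Flip: y_m = 127.39 − y_svg.

**Shape 1** — `<polygon>` rectangle, stroke `#ff00ff` → cut (S773, F1415). Machine vertices: (66.87,119.17) → (145.51,119.17) → (145.51,60.60) → (66.87,60.60) → (66.87,119.17). Closed: final G1 returns to the first vertex.

**Shape 2** — `<polygon>` closed polygon, stroke `#0000ff` → engrave (S131, F2759). Machine vertices: (51.71,26.48) → (139.11,60.28) → (180.80,57.63) → (130.58,121.60) → (167.63,42.48) → (112.42,56.14) → (51.71,26.48). Closed: final G1 returns to the first vertex.

(bCNC post)
(Date: synthetic)
G21
G90
G00 X66.87 Y119.17
M3 S773
G1 X145.51 Y119.17 F1415
G1 X145.51 Y60.60
G1 X66.87 Y60.60
G1 X66.87 Y119.17
M5
G00 X51.71 Y26.48
M3 S131
G1 X139.11 Y60.28 F2759
G1 X180.80 Y57.63
G1 X130.58 Y121.60
G1 X167.63 Y42.48
G1 X112.42 Y56.14
G1 X51.71 Y26.48
M5
G00 X0.00 Y0.00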